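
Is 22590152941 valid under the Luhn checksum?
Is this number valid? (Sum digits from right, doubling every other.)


Luhn sum = 49
49 mod 10 = 9

Invalid (Luhn sum mod 10 = 9)


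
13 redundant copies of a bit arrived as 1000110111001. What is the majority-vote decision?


Ones: 7 out of 13
Threshold: 7

1 (7/13 voted 1)


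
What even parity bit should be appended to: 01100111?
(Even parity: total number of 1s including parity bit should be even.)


Number of 1s in data: 5
Parity bit: 1

1


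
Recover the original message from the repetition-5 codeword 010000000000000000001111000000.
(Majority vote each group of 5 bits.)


Groups: 01000, 00000, 00000, 00000, 11110, 00000
Majority votes: 000010

000010


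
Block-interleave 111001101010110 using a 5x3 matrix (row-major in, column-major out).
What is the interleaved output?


Matrix:
  111
  001
  101
  010
  110
Read columns: 101011001111100

101011001111100


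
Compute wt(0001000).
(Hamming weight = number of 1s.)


Counting 1s in 0001000

1


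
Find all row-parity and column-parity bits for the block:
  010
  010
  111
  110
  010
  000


Row parities: 111010
Column parities: 011

Row P: 111010, Col P: 011, Corner: 0


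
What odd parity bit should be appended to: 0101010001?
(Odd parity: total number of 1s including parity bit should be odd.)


Number of 1s in data: 4
Parity bit: 1

1


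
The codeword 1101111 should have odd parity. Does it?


Number of 1s: 6

No, parity error (6 ones)


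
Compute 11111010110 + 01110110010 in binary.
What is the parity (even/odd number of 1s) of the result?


11111010110 = 2006
01110110010 = 946
Sum = 2952 = 101110001000
1s count = 5

odd parity (5 ones in 101110001000)


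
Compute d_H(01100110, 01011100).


XOR: 00111010
Count of 1s: 4

4


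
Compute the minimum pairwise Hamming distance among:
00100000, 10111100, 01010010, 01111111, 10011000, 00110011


Comparing all pairs, minimum distance: 2
Can detect 1 errors, correct 0 errors

2


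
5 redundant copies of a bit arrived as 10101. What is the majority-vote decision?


Ones: 3 out of 5
Threshold: 3

1 (3/5 voted 1)


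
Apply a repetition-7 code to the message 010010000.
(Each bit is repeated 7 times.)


Each bit -> 7 copies

000000011111110000000000000011111110000000000000000000000000000


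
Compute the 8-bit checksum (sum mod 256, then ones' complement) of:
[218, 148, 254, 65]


Sum = 685 mod 256 = 173
Complement = 82

82


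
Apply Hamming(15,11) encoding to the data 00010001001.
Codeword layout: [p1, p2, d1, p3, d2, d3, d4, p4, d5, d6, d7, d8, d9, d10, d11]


Parity bits: p1=0, p2=0, p3=1, p4=0

000100100001001


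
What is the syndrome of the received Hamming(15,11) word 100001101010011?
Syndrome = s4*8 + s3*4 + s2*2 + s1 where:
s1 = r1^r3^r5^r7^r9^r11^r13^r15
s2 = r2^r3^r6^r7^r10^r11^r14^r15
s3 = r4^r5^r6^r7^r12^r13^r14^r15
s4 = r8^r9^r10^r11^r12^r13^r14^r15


s1=1, s2=1, s3=0, s4=0

Syndrome = 3 (error at position 3)


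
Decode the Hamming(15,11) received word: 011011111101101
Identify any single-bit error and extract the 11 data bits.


Syndrome = 0: no error detected

Data: 11111101101 (no errors)


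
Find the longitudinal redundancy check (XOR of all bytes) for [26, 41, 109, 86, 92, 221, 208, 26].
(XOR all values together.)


XOR chain: 26 ^ 41 ^ 109 ^ 86 ^ 92 ^ 221 ^ 208 ^ 26 = 67

67


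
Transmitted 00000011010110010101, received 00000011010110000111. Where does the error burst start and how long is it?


XOR: 00000000000000010010

Burst at position 15, length 4


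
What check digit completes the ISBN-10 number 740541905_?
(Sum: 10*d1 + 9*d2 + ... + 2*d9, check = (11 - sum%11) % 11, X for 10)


Weighted sum: 216
216 mod 11 = 7

Check digit: 4


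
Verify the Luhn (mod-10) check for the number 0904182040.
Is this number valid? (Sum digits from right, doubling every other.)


Luhn sum = 35
35 mod 10 = 5

Invalid (Luhn sum mod 10 = 5)


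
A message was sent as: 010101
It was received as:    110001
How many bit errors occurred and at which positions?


XOR: 100100

2 error(s) at position(s): 0, 3


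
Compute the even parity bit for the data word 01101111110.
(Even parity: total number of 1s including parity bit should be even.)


Number of 1s in data: 8
Parity bit: 0

0


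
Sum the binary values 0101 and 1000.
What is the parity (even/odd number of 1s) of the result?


0101 = 5
1000 = 8
Sum = 13 = 1101
1s count = 3

odd parity (3 ones in 1101)


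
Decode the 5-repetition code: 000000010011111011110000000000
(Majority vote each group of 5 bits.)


Groups: 00000, 00100, 11111, 01111, 00000, 00000
Majority votes: 001100

001100


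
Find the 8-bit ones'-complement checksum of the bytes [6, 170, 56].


Sum = 232 mod 256 = 232
Complement = 23

23


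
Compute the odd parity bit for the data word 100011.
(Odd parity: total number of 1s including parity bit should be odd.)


Number of 1s in data: 3
Parity bit: 0

0


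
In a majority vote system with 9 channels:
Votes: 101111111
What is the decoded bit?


Ones: 8 out of 9
Threshold: 5

1 (8/9 voted 1)


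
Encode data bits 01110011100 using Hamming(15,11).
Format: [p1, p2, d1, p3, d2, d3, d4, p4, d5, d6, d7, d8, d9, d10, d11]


Parity bits: p1=0, p2=1, p3=1, p4=1

010111110011100


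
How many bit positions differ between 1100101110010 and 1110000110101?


XOR: 0010101000111
Count of 1s: 6

6


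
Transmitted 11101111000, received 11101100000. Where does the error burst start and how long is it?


XOR: 00000011000

Burst at position 6, length 2


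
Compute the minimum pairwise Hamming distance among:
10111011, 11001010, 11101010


Comparing all pairs, minimum distance: 1
Can detect 0 errors, correct 0 errors

1


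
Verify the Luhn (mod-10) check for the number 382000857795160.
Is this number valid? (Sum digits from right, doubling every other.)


Luhn sum = 47
47 mod 10 = 7

Invalid (Luhn sum mod 10 = 7)


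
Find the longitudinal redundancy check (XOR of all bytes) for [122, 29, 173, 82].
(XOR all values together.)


XOR chain: 122 ^ 29 ^ 173 ^ 82 = 152

152


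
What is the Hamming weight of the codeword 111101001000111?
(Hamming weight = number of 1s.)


Counting 1s in 111101001000111

9


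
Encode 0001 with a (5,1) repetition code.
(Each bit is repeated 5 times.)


Each bit -> 5 copies

00000000000000011111


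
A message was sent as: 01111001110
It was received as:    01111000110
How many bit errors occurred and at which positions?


XOR: 00000001000

1 error(s) at position(s): 7


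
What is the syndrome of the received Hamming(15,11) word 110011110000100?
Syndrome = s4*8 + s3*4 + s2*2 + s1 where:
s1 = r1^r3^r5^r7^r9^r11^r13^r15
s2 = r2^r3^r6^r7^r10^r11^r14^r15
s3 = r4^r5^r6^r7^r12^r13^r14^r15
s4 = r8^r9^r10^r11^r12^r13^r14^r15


s1=0, s2=1, s3=0, s4=0

Syndrome = 2 (error at position 2)


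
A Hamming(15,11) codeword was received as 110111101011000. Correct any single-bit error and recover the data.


Syndrome = 13: error at position 13

Data: 01111011100 (corrected bit 13)


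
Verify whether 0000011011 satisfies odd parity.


Number of 1s: 4

No, parity error (4 ones)


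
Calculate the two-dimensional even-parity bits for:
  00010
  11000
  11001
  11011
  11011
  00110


Row parities: 101000
Column parities: 00101

Row P: 101000, Col P: 00101, Corner: 0


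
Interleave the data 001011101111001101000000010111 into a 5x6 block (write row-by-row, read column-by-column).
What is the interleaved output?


Matrix:
  001011
  101111
  001101
  000000
  010111
Read columns: 010000000111100011011100111101

010000000111100011011100111101


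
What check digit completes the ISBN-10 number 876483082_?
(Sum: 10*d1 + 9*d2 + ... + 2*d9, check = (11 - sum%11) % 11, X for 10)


Weighted sum: 310
310 mod 11 = 2

Check digit: 9


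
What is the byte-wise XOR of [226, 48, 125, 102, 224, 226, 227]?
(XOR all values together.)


XOR chain: 226 ^ 48 ^ 125 ^ 102 ^ 224 ^ 226 ^ 227 = 40

40


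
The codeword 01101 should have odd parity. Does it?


Number of 1s: 3

Yes, parity is correct (3 ones)


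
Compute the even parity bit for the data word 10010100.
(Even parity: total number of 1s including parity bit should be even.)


Number of 1s in data: 3
Parity bit: 1

1


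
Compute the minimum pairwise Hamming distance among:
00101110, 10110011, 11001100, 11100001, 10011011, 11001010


Comparing all pairs, minimum distance: 2
Can detect 1 errors, correct 0 errors

2


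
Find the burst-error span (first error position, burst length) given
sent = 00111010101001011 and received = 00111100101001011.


XOR: 00000110000000000

Burst at position 5, length 2


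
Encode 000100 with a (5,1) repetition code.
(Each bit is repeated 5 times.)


Each bit -> 5 copies

000000000000000111110000000000


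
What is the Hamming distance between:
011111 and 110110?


XOR: 101001
Count of 1s: 3

3


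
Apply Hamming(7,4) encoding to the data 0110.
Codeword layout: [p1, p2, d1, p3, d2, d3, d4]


Parity bits: p1=1, p2=1, p3=0

1100110


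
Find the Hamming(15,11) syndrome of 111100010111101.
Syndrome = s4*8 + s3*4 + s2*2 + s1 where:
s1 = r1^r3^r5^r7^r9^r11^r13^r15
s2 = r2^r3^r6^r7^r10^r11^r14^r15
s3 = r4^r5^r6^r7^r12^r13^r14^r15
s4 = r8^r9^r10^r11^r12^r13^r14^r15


s1=1, s2=1, s3=0, s4=0

Syndrome = 3 (error at position 3)


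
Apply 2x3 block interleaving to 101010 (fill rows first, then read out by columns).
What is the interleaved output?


Matrix:
  101
  010
Read columns: 100110

100110


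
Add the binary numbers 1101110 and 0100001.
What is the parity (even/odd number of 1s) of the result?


1101110 = 110
0100001 = 33
Sum = 143 = 10001111
1s count = 5

odd parity (5 ones in 10001111)


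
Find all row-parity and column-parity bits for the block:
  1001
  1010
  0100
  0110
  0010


Row parities: 00101
Column parities: 0011

Row P: 00101, Col P: 0011, Corner: 0


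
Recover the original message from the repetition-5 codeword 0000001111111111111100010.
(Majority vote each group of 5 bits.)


Groups: 00000, 01111, 11111, 11111, 00010
Majority votes: 01110

01110


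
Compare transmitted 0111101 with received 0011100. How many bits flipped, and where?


XOR: 0100001

2 error(s) at position(s): 1, 6


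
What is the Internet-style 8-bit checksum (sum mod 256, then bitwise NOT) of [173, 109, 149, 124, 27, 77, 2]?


Sum = 661 mod 256 = 149
Complement = 106

106


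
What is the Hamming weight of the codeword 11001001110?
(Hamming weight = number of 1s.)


Counting 1s in 11001001110

6


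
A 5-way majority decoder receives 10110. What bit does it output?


Ones: 3 out of 5
Threshold: 3

1 (3/5 voted 1)


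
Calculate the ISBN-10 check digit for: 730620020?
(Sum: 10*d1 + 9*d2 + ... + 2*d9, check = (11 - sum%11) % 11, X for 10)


Weighted sum: 157
157 mod 11 = 3

Check digit: 8


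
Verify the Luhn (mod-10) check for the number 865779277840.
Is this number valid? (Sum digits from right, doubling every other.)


Luhn sum = 67
67 mod 10 = 7

Invalid (Luhn sum mod 10 = 7)


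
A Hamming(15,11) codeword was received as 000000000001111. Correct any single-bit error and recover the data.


Syndrome = 0: no error detected

Data: 00000001111 (no errors)


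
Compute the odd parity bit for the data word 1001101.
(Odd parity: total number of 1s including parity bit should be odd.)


Number of 1s in data: 4
Parity bit: 1

1


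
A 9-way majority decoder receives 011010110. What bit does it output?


Ones: 5 out of 9
Threshold: 5

1 (5/9 voted 1)


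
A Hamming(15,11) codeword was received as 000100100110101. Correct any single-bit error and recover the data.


Syndrome = 0: no error detected

Data: 00010110101 (no errors)


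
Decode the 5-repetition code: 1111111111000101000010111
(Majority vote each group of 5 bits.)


Groups: 11111, 11111, 00010, 10000, 10111
Majority votes: 11001

11001


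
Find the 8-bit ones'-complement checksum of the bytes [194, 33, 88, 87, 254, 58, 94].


Sum = 808 mod 256 = 40
Complement = 215

215


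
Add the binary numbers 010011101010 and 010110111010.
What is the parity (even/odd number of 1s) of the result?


010011101010 = 1258
010110111010 = 1466
Sum = 2724 = 101010100100
1s count = 5

odd parity (5 ones in 101010100100)


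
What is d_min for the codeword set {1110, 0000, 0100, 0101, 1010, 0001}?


Comparing all pairs, minimum distance: 1
Can detect 0 errors, correct 0 errors

1


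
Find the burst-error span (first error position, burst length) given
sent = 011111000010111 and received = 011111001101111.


XOR: 000000001111000

Burst at position 8, length 4


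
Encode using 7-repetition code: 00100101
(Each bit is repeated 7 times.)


Each bit -> 7 copies

00000000000000111111100000000000000111111100000001111111


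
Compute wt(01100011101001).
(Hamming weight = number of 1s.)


Counting 1s in 01100011101001

7


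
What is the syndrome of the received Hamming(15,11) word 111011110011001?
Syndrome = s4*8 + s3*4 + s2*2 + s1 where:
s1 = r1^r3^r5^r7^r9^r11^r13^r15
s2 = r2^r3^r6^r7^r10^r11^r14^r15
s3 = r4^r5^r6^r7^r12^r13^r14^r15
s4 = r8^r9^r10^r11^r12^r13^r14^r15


s1=0, s2=0, s3=1, s4=0

Syndrome = 4 (error at position 4)


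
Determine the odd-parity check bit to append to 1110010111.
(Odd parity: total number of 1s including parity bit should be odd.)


Number of 1s in data: 7
Parity bit: 0

0


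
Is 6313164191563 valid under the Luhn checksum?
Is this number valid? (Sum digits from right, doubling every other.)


Luhn sum = 51
51 mod 10 = 1

Invalid (Luhn sum mod 10 = 1)


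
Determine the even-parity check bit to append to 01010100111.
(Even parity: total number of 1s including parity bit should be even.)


Number of 1s in data: 6
Parity bit: 0

0


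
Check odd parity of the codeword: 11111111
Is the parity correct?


Number of 1s: 8

No, parity error (8 ones)


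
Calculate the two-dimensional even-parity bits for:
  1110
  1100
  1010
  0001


Row parities: 1001
Column parities: 1001

Row P: 1001, Col P: 1001, Corner: 0


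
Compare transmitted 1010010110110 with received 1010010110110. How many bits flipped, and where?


XOR: 0000000000000

0 errors (received matches sent)


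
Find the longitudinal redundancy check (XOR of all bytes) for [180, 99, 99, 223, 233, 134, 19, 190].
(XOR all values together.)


XOR chain: 180 ^ 99 ^ 99 ^ 223 ^ 233 ^ 134 ^ 19 ^ 190 = 169

169


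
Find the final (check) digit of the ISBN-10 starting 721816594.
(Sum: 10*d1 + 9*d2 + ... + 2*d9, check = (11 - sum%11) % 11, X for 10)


Weighted sum: 243
243 mod 11 = 1

Check digit: X


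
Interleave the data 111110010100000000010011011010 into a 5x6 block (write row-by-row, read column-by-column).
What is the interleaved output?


Matrix:
  111110
  010100
  000000
  010011
  011010
Read columns: 100001101110001110001001100010

100001101110001110001001100010


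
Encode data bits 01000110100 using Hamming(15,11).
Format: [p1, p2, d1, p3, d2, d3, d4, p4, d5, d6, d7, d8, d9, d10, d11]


Parity bits: p1=1, p2=0, p3=0, p4=1

100010010110100


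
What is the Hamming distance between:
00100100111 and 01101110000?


XOR: 01001010111
Count of 1s: 6

6


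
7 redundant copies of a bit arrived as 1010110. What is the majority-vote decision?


Ones: 4 out of 7
Threshold: 4

1 (4/7 voted 1)


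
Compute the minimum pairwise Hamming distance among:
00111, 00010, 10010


Comparing all pairs, minimum distance: 1
Can detect 0 errors, correct 0 errors

1


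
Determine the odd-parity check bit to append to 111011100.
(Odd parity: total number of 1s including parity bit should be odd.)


Number of 1s in data: 6
Parity bit: 1

1


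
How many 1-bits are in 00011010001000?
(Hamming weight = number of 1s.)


Counting 1s in 00011010001000

4


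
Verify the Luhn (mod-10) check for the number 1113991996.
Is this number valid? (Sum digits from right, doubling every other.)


Luhn sum = 52
52 mod 10 = 2

Invalid (Luhn sum mod 10 = 2)


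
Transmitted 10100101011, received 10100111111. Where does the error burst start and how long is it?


XOR: 00000010100

Burst at position 6, length 3


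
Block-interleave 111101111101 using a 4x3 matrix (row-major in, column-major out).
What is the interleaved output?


Matrix:
  111
  101
  111
  101
Read columns: 111110101111

111110101111


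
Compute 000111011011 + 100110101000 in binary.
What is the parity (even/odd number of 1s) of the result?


000111011011 = 475
100110101000 = 2472
Sum = 2947 = 101110000011
1s count = 6

even parity (6 ones in 101110000011)


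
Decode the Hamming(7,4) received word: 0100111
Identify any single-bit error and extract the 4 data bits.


Syndrome = 6: error at position 6

Data: 0101 (corrected bit 6)


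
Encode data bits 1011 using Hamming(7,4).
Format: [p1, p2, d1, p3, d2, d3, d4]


Parity bits: p1=0, p2=1, p3=0

0110011


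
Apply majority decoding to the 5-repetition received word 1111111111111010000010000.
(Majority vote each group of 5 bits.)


Groups: 11111, 11111, 11101, 00000, 10000
Majority votes: 11100

11100


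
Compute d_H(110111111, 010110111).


XOR: 100001000
Count of 1s: 2

2


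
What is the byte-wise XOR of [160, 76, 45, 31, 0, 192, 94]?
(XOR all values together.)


XOR chain: 160 ^ 76 ^ 45 ^ 31 ^ 0 ^ 192 ^ 94 = 64

64


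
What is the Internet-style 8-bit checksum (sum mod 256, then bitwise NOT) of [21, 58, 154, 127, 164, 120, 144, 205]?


Sum = 993 mod 256 = 225
Complement = 30

30


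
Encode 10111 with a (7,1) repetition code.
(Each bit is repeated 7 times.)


Each bit -> 7 copies

11111110000000111111111111111111111


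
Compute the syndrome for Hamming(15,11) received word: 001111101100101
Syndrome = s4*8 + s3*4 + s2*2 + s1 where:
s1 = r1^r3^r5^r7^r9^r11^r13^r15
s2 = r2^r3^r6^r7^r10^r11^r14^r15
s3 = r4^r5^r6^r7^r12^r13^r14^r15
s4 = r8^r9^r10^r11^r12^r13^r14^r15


s1=0, s2=1, s3=0, s4=0

Syndrome = 2 (error at position 2)


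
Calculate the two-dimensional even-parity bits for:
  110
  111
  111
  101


Row parities: 0110
Column parities: 011

Row P: 0110, Col P: 011, Corner: 0


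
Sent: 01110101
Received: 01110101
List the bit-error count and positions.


XOR: 00000000

0 errors (received matches sent)


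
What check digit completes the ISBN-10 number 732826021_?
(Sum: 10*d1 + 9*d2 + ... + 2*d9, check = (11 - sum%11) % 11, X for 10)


Weighted sum: 219
219 mod 11 = 10

Check digit: 1


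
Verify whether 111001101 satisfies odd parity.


Number of 1s: 6

No, parity error (6 ones)


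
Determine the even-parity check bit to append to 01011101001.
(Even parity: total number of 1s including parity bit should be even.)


Number of 1s in data: 6
Parity bit: 0

0


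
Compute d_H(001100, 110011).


XOR: 111111
Count of 1s: 6

6


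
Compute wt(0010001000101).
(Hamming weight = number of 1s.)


Counting 1s in 0010001000101

4


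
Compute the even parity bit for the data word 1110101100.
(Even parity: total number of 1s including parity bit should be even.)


Number of 1s in data: 6
Parity bit: 0

0


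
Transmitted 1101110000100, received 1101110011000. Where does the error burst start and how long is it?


XOR: 0000000011100

Burst at position 8, length 3


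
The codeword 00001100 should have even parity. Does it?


Number of 1s: 2

Yes, parity is correct (2 ones)


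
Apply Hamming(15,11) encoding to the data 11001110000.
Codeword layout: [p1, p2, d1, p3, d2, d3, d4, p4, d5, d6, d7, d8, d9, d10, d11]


Parity bits: p1=0, p2=1, p3=1, p4=1

011110011110000


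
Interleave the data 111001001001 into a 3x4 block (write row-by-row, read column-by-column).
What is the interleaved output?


Matrix:
  1110
  0100
  1001
Read columns: 101110100001

101110100001


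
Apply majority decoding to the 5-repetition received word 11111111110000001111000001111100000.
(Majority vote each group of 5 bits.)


Groups: 11111, 11111, 00000, 01111, 00000, 11111, 00000
Majority votes: 1101010

1101010


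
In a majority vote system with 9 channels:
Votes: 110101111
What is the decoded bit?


Ones: 7 out of 9
Threshold: 5

1 (7/9 voted 1)


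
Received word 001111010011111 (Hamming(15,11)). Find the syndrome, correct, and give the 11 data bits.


Syndrome = 7: error at position 7

Data: 11110011111 (corrected bit 7)


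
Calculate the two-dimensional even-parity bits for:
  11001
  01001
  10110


Row parities: 101
Column parities: 00110

Row P: 101, Col P: 00110, Corner: 0


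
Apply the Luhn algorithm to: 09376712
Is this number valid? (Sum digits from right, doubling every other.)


Luhn sum = 36
36 mod 10 = 6

Invalid (Luhn sum mod 10 = 6)


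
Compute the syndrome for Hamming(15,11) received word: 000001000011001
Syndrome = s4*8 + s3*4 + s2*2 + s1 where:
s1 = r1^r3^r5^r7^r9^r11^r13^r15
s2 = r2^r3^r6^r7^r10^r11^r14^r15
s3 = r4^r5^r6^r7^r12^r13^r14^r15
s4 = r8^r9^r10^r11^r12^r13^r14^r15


s1=0, s2=1, s3=1, s4=1

Syndrome = 14 (error at position 14)


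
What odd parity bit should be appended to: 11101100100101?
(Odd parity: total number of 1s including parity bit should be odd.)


Number of 1s in data: 8
Parity bit: 1

1


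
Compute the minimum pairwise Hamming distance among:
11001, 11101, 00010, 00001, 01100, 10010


Comparing all pairs, minimum distance: 1
Can detect 0 errors, correct 0 errors

1


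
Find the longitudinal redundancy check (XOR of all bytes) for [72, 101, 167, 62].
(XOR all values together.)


XOR chain: 72 ^ 101 ^ 167 ^ 62 = 180

180


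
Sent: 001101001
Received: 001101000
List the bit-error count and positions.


XOR: 000000001

1 error(s) at position(s): 8


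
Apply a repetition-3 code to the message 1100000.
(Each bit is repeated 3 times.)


Each bit -> 3 copies

111111000000000000000


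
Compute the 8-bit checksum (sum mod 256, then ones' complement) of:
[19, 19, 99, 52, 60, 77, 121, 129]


Sum = 576 mod 256 = 64
Complement = 191

191


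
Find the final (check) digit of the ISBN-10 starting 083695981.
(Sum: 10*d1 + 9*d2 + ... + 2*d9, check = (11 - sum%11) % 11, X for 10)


Weighted sum: 279
279 mod 11 = 4

Check digit: 7


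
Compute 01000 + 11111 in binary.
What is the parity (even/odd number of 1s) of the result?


01000 = 8
11111 = 31
Sum = 39 = 100111
1s count = 4

even parity (4 ones in 100111)


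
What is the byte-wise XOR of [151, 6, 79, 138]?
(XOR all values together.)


XOR chain: 151 ^ 6 ^ 79 ^ 138 = 84

84


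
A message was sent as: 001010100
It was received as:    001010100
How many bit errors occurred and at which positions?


XOR: 000000000

0 errors (received matches sent)


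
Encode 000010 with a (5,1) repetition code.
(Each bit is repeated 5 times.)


Each bit -> 5 copies

000000000000000000001111100000


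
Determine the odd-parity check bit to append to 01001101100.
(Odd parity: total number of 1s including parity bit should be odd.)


Number of 1s in data: 5
Parity bit: 0

0


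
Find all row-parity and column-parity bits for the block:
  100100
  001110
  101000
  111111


Row parities: 0100
Column parities: 111101

Row P: 0100, Col P: 111101, Corner: 1


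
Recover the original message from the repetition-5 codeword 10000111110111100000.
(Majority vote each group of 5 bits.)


Groups: 10000, 11111, 01111, 00000
Majority votes: 0110

0110


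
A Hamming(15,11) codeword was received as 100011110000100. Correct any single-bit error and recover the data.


Syndrome = 0: no error detected

Data: 01110000100 (no errors)


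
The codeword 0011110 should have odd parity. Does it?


Number of 1s: 4

No, parity error (4 ones)


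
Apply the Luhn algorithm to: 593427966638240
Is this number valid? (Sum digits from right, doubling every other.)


Luhn sum = 73
73 mod 10 = 3

Invalid (Luhn sum mod 10 = 3)


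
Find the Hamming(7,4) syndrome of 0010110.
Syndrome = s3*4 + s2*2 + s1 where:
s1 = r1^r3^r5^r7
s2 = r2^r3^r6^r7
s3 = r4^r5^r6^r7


s1=0, s2=0, s3=0

Syndrome = 0 (no error)


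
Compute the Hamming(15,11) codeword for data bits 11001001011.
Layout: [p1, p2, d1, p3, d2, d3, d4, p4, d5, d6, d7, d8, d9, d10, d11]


Parity bits: p1=0, p2=1, p3=0, p4=0

011010001001011


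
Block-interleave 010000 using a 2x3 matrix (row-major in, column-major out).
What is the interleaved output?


Matrix:
  010
  000
Read columns: 001000

001000


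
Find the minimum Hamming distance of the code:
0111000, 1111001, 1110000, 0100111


Comparing all pairs, minimum distance: 2
Can detect 1 errors, correct 0 errors

2


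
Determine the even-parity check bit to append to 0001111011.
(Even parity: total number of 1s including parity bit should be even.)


Number of 1s in data: 6
Parity bit: 0

0


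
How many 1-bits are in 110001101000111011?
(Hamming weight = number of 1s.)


Counting 1s in 110001101000111011

10


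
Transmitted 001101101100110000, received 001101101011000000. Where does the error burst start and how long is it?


XOR: 000000000111110000

Burst at position 9, length 5


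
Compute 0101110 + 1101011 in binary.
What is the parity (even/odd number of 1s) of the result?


0101110 = 46
1101011 = 107
Sum = 153 = 10011001
1s count = 4

even parity (4 ones in 10011001)


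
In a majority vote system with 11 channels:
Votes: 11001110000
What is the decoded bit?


Ones: 5 out of 11
Threshold: 6

0 (5/11 voted 1)


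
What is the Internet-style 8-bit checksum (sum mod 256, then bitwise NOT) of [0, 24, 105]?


Sum = 129 mod 256 = 129
Complement = 126

126


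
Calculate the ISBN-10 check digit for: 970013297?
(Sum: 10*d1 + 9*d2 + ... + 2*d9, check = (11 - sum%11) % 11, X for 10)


Weighted sum: 223
223 mod 11 = 3

Check digit: 8


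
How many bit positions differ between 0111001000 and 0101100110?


XOR: 0010101110
Count of 1s: 5

5


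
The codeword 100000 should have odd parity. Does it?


Number of 1s: 1

Yes, parity is correct (1 ones)


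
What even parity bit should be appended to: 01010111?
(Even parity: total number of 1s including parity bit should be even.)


Number of 1s in data: 5
Parity bit: 1

1


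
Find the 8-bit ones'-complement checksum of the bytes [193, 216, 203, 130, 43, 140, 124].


Sum = 1049 mod 256 = 25
Complement = 230

230


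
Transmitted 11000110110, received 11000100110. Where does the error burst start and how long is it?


XOR: 00000010000

Burst at position 6, length 1


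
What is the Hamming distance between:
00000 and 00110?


XOR: 00110
Count of 1s: 2

2


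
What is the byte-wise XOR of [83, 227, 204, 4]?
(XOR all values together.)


XOR chain: 83 ^ 227 ^ 204 ^ 4 = 120

120


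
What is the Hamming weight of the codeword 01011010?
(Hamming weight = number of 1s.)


Counting 1s in 01011010

4


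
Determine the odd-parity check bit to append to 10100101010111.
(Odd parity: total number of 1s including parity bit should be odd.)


Number of 1s in data: 8
Parity bit: 1

1


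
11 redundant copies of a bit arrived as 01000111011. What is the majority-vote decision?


Ones: 6 out of 11
Threshold: 6

1 (6/11 voted 1)


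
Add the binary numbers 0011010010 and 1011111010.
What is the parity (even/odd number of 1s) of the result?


0011010010 = 210
1011111010 = 762
Sum = 972 = 1111001100
1s count = 6

even parity (6 ones in 1111001100)


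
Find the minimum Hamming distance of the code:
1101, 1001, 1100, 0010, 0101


Comparing all pairs, minimum distance: 1
Can detect 0 errors, correct 0 errors

1


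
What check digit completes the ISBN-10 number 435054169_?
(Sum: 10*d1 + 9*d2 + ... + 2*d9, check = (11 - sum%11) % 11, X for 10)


Weighted sum: 197
197 mod 11 = 10

Check digit: 1


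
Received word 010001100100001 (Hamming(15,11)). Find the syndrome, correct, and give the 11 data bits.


Syndrome = 6: error at position 6

Data: 00010100001 (corrected bit 6)


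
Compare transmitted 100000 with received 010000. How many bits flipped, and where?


XOR: 110000

2 error(s) at position(s): 0, 1


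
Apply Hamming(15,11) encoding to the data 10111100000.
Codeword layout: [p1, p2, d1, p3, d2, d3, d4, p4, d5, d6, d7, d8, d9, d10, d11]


Parity bits: p1=1, p2=0, p3=0, p4=0

101001101100000


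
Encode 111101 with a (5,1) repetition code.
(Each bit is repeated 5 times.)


Each bit -> 5 copies

111111111111111111110000011111


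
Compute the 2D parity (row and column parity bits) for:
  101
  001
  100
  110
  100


Row parities: 01101
Column parities: 010

Row P: 01101, Col P: 010, Corner: 1


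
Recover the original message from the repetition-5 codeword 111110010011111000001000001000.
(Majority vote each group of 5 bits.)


Groups: 11111, 00100, 11111, 00000, 10000, 01000
Majority votes: 101000

101000


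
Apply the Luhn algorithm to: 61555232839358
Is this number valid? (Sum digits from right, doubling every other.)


Luhn sum = 52
52 mod 10 = 2

Invalid (Luhn sum mod 10 = 2)


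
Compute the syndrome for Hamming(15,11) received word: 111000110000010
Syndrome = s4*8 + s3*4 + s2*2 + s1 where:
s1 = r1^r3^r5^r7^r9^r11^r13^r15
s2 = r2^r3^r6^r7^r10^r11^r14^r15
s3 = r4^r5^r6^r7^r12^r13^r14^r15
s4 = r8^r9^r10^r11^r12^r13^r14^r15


s1=1, s2=0, s3=0, s4=0

Syndrome = 1 (error at position 1)


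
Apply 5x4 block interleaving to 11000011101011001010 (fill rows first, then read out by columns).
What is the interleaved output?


Matrix:
  1100
  0011
  1010
  1100
  1010
Read columns: 10111100100110101000

10111100100110101000


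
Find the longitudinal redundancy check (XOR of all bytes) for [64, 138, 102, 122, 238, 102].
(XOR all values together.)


XOR chain: 64 ^ 138 ^ 102 ^ 122 ^ 238 ^ 102 = 94

94


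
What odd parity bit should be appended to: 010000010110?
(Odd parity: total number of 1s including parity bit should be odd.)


Number of 1s in data: 4
Parity bit: 1

1


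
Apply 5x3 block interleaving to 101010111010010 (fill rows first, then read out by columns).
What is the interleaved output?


Matrix:
  101
  010
  111
  010
  010
Read columns: 101000111110100

101000111110100


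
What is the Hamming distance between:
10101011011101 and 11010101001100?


XOR: 01111110010001
Count of 1s: 8

8


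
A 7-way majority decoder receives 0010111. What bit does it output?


Ones: 4 out of 7
Threshold: 4

1 (4/7 voted 1)


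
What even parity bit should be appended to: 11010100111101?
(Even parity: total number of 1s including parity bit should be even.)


Number of 1s in data: 9
Parity bit: 1

1


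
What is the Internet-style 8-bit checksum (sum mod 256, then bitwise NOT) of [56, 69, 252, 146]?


Sum = 523 mod 256 = 11
Complement = 244

244


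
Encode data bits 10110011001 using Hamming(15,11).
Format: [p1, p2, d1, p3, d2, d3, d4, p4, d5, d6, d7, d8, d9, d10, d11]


Parity bits: p1=0, p2=1, p3=0, p4=1

011001110011001


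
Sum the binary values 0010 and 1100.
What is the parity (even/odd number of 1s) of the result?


0010 = 2
1100 = 12
Sum = 14 = 1110
1s count = 3

odd parity (3 ones in 1110)


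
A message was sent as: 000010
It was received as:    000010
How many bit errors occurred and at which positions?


XOR: 000000

0 errors (received matches sent)


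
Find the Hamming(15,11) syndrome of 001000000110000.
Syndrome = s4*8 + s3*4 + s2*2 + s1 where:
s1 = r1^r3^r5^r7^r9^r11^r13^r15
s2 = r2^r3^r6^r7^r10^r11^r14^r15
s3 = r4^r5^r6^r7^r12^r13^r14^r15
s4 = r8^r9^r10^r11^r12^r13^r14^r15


s1=0, s2=1, s3=0, s4=0

Syndrome = 2 (error at position 2)


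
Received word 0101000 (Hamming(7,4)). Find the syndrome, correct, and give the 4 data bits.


Syndrome = 6: error at position 6

Data: 0010 (corrected bit 6)


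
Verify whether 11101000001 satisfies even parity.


Number of 1s: 5

No, parity error (5 ones)


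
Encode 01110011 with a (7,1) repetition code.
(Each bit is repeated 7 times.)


Each bit -> 7 copies

00000001111111111111111111110000000000000011111111111111


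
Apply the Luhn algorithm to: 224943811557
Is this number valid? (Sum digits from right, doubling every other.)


Luhn sum = 57
57 mod 10 = 7

Invalid (Luhn sum mod 10 = 7)


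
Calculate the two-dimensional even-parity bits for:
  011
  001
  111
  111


Row parities: 0111
Column parities: 010

Row P: 0111, Col P: 010, Corner: 1


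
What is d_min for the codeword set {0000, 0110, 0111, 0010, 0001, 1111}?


Comparing all pairs, minimum distance: 1
Can detect 0 errors, correct 0 errors

1


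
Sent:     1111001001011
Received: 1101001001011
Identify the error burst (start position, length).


XOR: 0010000000000

Burst at position 2, length 1


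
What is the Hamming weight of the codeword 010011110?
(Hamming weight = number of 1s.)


Counting 1s in 010011110

5


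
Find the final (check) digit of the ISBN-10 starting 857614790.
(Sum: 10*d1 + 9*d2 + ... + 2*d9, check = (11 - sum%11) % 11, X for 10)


Weighted sum: 304
304 mod 11 = 7

Check digit: 4


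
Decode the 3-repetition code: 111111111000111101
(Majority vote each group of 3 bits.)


Groups: 111, 111, 111, 000, 111, 101
Majority votes: 111011

111011


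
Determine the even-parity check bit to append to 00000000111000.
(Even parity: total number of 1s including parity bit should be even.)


Number of 1s in data: 3
Parity bit: 1

1


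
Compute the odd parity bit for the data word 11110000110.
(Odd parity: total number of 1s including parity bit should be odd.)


Number of 1s in data: 6
Parity bit: 1

1


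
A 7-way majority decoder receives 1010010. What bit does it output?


Ones: 3 out of 7
Threshold: 4

0 (3/7 voted 1)


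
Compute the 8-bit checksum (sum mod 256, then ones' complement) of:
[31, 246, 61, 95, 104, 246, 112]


Sum = 895 mod 256 = 127
Complement = 128

128


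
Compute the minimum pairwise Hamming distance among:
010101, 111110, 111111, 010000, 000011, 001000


Comparing all pairs, minimum distance: 1
Can detect 0 errors, correct 0 errors

1


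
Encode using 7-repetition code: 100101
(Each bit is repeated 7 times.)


Each bit -> 7 copies

111111100000000000000111111100000001111111


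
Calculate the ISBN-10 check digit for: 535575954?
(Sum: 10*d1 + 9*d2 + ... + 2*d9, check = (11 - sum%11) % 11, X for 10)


Weighted sum: 278
278 mod 11 = 3

Check digit: 8


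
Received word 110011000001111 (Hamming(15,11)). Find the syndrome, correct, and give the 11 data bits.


Syndrome = 0: no error detected

Data: 01100001111 (no errors)


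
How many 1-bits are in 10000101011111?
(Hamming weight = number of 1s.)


Counting 1s in 10000101011111

8


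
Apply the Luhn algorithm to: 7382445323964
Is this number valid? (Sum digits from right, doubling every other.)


Luhn sum = 72
72 mod 10 = 2

Invalid (Luhn sum mod 10 = 2)


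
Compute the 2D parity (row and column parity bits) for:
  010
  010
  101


Row parities: 110
Column parities: 101

Row P: 110, Col P: 101, Corner: 0


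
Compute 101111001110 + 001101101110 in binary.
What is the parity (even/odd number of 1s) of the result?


101111001110 = 3022
001101101110 = 878
Sum = 3900 = 111100111100
1s count = 8

even parity (8 ones in 111100111100)


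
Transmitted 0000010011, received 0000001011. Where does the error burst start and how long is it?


XOR: 0000011000

Burst at position 5, length 2


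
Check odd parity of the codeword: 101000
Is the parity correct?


Number of 1s: 2

No, parity error (2 ones)


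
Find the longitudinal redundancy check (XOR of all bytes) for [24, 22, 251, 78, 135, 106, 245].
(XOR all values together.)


XOR chain: 24 ^ 22 ^ 251 ^ 78 ^ 135 ^ 106 ^ 245 = 163

163


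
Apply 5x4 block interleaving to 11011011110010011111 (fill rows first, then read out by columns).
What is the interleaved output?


Matrix:
  1101
  1011
  1100
  1001
  1111
Read columns: 11111101010100111011

11111101010100111011


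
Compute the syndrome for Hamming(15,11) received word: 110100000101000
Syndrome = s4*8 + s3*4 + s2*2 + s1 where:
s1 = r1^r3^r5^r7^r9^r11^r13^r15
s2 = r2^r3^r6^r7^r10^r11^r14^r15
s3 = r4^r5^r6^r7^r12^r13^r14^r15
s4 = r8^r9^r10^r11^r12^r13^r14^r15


s1=1, s2=0, s3=0, s4=0

Syndrome = 1 (error at position 1)


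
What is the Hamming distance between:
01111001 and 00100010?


XOR: 01011011
Count of 1s: 5

5


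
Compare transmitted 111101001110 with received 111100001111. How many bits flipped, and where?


XOR: 000001000001

2 error(s) at position(s): 5, 11


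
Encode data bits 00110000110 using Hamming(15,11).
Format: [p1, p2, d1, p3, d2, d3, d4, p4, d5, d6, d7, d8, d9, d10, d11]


Parity bits: p1=0, p2=1, p3=0, p4=0

010001100000110


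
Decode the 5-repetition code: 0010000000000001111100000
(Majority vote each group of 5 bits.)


Groups: 00100, 00000, 00000, 11111, 00000
Majority votes: 00010

00010


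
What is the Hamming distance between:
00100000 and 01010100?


XOR: 01110100
Count of 1s: 4

4


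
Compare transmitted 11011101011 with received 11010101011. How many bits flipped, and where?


XOR: 00001000000

1 error(s) at position(s): 4


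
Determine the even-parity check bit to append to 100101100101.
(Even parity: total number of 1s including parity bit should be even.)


Number of 1s in data: 6
Parity bit: 0

0


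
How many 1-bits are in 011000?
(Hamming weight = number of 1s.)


Counting 1s in 011000

2


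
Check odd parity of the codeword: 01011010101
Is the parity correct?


Number of 1s: 6

No, parity error (6 ones)


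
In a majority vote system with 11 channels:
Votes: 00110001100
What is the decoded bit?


Ones: 4 out of 11
Threshold: 6

0 (4/11 voted 1)


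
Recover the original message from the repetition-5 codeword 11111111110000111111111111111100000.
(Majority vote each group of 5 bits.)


Groups: 11111, 11111, 00001, 11111, 11111, 11111, 00000
Majority votes: 1101110

1101110


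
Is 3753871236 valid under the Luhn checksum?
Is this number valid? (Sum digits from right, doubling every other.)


Luhn sum = 47
47 mod 10 = 7

Invalid (Luhn sum mod 10 = 7)


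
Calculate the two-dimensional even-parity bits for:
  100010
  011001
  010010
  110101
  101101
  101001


Row parities: 010001
Column parities: 011000

Row P: 010001, Col P: 011000, Corner: 0


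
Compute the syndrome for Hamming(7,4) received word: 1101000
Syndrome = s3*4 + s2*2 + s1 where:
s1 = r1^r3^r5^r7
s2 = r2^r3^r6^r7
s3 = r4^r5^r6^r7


s1=1, s2=1, s3=1

Syndrome = 7 (error at position 7)


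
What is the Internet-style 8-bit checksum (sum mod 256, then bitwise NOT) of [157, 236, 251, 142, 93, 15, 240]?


Sum = 1134 mod 256 = 110
Complement = 145

145


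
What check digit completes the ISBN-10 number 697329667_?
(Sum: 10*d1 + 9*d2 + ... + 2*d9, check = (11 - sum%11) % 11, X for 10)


Weighted sum: 331
331 mod 11 = 1

Check digit: X


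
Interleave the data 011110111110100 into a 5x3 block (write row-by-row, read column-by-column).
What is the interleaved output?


Matrix:
  011
  110
  111
  110
  100
Read columns: 011111111010100

011111111010100
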